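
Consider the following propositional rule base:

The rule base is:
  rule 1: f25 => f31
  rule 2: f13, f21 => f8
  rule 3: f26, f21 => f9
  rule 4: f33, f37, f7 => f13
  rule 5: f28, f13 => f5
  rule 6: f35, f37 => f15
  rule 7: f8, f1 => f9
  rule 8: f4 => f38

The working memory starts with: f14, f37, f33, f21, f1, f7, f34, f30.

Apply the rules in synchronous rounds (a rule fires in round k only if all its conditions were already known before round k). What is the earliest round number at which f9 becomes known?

3

[1] rule 4 [f33, f37, f7 => f13]. ⇒ new: f13.
[2] rule 2 [f13, f21 => f8]. ⇒ new: f8.
[3] rule 7 [f8, f1 => f9]. ⇒ new: f9.
f9 first appears in round 3.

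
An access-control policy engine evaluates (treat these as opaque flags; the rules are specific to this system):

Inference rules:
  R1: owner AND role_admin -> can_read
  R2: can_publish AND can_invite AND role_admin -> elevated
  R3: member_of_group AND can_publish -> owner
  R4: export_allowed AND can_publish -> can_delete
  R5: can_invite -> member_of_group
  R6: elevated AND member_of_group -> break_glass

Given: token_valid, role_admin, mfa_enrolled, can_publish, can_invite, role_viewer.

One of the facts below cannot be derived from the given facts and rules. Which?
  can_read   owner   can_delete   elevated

Round 1 fires R2, R5, giving elevated, member_of_group.
Round 2 fires R3, R6, giving owner, break_glass.
Round 3 fires R1, giving can_read.
Derived: owner (round 2), can_read (round 3), elevated (round 1). can_delete never appears in any round.

can_delete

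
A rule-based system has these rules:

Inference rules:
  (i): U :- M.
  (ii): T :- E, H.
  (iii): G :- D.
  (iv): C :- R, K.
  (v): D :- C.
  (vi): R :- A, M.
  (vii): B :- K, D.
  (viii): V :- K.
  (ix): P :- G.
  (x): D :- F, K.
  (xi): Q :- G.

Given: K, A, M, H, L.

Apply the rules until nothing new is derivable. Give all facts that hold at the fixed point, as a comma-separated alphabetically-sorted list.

A, B, C, D, G, H, K, L, M, P, Q, R, U, V

Round 1 — (i), (vi), (viii), derive U, R, V.
Round 2 — (iv), derive C.
Round 3 — (v), derive D.
Round 4 — (iii), (vii), derive G, B.
Round 5 — (ix), (xi), derive P, Q.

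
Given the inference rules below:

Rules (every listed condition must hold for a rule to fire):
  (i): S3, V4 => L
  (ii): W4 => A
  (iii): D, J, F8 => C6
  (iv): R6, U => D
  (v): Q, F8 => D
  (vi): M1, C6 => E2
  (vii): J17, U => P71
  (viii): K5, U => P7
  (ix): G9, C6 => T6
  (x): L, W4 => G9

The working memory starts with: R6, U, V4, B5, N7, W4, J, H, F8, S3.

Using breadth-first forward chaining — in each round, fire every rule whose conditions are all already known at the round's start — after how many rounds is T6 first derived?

3

Round 1: (i) [S3, V4 => L]; (ii) [W4 => A]; (iv) [R6, U => D]. New: L, A, D.
Round 2: (iii) [D, J, F8 => C6]; (x) [L, W4 => G9]. New: C6, G9.
Round 3: (ix) [G9, C6 => T6]. New: T6.
T6 first appears in round 3.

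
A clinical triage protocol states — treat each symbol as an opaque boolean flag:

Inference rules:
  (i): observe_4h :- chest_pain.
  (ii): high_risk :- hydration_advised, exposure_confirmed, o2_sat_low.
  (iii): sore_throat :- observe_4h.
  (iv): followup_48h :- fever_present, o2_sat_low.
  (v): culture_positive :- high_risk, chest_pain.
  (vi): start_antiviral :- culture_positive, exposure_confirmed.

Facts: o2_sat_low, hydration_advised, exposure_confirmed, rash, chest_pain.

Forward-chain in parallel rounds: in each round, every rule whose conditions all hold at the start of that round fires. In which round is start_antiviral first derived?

3

[1] (i) [observe_4h :- chest_pain.]; (ii) [high_risk :- hydration_advised, exposure_confirmed, o2_sat_low.]. ⇒ new: observe_4h, high_risk.
[2] (iii) [sore_throat :- observe_4h.]; (v) [culture_positive :- high_risk, chest_pain.]. ⇒ new: sore_throat, culture_positive.
[3] (vi) [start_antiviral :- culture_positive, exposure_confirmed.]. ⇒ new: start_antiviral.
start_antiviral first appears in round 3.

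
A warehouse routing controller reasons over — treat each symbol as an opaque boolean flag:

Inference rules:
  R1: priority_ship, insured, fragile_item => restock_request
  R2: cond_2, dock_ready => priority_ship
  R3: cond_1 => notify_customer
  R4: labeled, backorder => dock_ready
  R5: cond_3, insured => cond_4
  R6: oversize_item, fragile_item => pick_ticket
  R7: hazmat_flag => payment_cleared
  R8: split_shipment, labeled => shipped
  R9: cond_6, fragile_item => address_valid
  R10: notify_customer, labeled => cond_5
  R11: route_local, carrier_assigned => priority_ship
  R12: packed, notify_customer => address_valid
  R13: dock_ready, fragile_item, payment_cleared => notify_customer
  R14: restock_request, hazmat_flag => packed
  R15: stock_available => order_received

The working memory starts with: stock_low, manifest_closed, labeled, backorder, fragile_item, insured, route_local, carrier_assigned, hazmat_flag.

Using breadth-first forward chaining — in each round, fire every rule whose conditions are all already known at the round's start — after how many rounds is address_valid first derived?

Round 1 — R4, R7, R11, derive dock_ready, payment_cleared, priority_ship.
Round 2 — R1, R13, derive restock_request, notify_customer.
Round 3 — R10, R14, derive cond_5, packed.
Round 4 — R12, derive address_valid.
address_valid first appears in round 4.

4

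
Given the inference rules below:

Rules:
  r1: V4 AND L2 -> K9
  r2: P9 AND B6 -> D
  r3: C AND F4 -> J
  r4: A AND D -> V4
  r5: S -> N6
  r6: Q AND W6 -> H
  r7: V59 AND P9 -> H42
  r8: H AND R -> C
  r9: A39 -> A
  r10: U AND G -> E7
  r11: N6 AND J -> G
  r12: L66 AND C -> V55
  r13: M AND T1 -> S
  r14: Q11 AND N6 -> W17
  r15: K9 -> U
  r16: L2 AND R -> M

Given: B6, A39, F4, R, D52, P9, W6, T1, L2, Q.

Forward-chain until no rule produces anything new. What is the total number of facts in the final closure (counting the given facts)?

23

Round 1 — r2, r6, r9, r16, derive D, H, A, M.
Round 2 — r4, r8, r13, derive V4, C, S.
Round 3 — r1, r3, r5, derive K9, J, N6.
Round 4 — r11, r15, derive G, U.
Round 5 — r10, derive E7.
Closure: {A, A39, B6, C, D, D52, E7, F4, G, H, J, K9, L2, M, N6, P9, Q, R, S, T1, U, V4, W6} — 23 facts.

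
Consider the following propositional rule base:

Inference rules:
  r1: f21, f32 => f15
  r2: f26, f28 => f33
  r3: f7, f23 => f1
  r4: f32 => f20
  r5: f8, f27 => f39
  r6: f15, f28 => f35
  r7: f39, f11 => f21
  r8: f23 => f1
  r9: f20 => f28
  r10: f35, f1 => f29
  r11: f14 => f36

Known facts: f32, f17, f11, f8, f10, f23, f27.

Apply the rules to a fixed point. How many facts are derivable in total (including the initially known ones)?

15

Round 1: r4 [f32 => f20]; r5 [f8, f27 => f39]; r8 [f23 => f1]. Adds f20, f39, f1.
Round 2: r7 [f39, f11 => f21]; r9 [f20 => f28]. Adds f21, f28.
Round 3: r1 [f21, f32 => f15]. Adds f15.
Round 4: r6 [f15, f28 => f35]. Adds f35.
Round 5: r10 [f35, f1 => f29]. Adds f29.
Closure: {f1, f10, f11, f15, f17, f20, f21, f23, f27, f28, f29, f32, f35, f39, f8} — 15 facts.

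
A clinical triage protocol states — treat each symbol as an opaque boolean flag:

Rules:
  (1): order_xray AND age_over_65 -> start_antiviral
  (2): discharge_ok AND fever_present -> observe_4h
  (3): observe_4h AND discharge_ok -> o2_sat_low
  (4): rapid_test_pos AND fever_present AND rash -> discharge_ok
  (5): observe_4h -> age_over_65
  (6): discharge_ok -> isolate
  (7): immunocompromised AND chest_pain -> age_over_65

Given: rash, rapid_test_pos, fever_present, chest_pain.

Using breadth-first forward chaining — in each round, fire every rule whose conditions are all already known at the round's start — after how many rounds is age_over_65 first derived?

Round 1 fires (4), giving discharge_ok.
Round 2 fires (2), (6), giving observe_4h, isolate.
Round 3 fires (3), (5), giving o2_sat_low, age_over_65.
age_over_65 first appears in round 3.

3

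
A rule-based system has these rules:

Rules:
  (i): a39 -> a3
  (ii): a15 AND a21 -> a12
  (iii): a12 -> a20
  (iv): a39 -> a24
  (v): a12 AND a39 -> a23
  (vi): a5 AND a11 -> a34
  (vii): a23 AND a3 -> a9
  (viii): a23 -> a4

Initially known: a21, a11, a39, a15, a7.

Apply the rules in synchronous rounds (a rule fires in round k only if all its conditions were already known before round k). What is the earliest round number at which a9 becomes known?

Round 1 fires (i), (ii), (iv), giving a3, a12, a24.
Round 2 fires (iii), (v), giving a20, a23.
Round 3 fires (vii), (viii), giving a9, a4.
a9 first appears in round 3.

3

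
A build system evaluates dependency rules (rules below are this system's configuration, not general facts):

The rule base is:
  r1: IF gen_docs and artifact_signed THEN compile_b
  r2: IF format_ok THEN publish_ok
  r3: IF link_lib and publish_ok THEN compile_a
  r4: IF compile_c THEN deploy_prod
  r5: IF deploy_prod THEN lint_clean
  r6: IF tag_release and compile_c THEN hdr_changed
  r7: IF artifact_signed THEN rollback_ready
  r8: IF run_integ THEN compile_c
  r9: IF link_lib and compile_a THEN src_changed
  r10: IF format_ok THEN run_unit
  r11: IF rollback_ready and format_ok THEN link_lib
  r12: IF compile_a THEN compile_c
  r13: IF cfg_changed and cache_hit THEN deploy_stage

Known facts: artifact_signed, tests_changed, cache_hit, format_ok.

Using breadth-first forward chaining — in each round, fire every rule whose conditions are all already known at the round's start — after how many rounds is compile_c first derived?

4

Round 1 — r2, r7, r10, derive publish_ok, rollback_ready, run_unit.
Round 2 — r11, derive link_lib.
Round 3 — r3, derive compile_a.
Round 4 — r9, r12, derive src_changed, compile_c.
compile_c first appears in round 4.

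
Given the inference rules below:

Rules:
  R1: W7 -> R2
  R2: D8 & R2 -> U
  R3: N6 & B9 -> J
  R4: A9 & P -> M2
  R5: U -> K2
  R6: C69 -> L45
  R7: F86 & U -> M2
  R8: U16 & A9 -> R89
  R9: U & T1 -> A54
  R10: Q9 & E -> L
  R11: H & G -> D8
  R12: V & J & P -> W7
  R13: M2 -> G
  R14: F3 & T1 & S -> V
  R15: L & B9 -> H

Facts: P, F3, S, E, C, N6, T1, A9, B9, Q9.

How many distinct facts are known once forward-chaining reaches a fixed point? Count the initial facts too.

22

Round 1 — R3, R4, R10, R14, derive J, M2, L, V.
Round 2 — R12, R13, R15, derive W7, G, H.
Round 3 — R1, R11, derive R2, D8.
Round 4 — R2, derive U.
Round 5 — R5, R9, derive K2, A54.
Closure: {A54, A9, B9, C, D8, E, F3, G, H, J, K2, L, M2, N6, P, Q9, R2, S, T1, U, V, W7} — 22 facts.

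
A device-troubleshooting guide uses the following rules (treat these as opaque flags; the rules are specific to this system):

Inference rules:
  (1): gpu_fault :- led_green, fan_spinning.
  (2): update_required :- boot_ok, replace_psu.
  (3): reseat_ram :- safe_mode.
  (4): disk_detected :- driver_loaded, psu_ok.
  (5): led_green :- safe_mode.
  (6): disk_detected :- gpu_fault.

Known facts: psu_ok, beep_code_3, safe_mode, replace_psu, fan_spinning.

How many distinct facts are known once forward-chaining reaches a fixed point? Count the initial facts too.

9

Round 1: (3) [reseat_ram :- safe_mode.]; (5) [led_green :- safe_mode.]. New: reseat_ram, led_green.
Round 2: (1) [gpu_fault :- led_green, fan_spinning.]. New: gpu_fault.
Round 3: (6) [disk_detected :- gpu_fault.]. New: disk_detected.
Closure: {beep_code_3, disk_detected, fan_spinning, gpu_fault, led_green, psu_ok, replace_psu, reseat_ram, safe_mode} — 9 facts.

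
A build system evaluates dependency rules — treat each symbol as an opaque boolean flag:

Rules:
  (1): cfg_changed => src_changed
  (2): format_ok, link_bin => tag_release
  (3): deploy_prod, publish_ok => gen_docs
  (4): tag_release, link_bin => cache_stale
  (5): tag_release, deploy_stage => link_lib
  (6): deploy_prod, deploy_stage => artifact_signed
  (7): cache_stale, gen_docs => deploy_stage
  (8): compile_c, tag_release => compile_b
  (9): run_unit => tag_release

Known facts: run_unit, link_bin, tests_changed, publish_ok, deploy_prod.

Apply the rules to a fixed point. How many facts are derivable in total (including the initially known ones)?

11

[1] (3) [deploy_prod, publish_ok => gen_docs]; (9) [run_unit => tag_release]. ⇒ new: gen_docs, tag_release.
[2] (4) [tag_release, link_bin => cache_stale]. ⇒ new: cache_stale.
[3] (7) [cache_stale, gen_docs => deploy_stage]. ⇒ new: deploy_stage.
[4] (5) [tag_release, deploy_stage => link_lib]; (6) [deploy_prod, deploy_stage => artifact_signed]. ⇒ new: link_lib, artifact_signed.
Closure: {artifact_signed, cache_stale, deploy_prod, deploy_stage, gen_docs, link_bin, link_lib, publish_ok, run_unit, tag_release, tests_changed} — 11 facts.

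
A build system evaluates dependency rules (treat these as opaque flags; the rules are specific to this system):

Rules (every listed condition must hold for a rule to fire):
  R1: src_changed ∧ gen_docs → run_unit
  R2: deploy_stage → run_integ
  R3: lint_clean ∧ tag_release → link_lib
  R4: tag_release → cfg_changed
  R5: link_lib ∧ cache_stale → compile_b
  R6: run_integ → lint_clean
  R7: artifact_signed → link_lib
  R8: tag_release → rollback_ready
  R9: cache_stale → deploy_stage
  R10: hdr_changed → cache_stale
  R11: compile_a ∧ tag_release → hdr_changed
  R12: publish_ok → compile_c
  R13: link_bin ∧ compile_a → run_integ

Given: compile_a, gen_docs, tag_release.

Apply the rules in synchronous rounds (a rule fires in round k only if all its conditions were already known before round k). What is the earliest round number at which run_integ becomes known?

Round 1 — R4, R8, R11, derive cfg_changed, rollback_ready, hdr_changed.
Round 2 — R10, derive cache_stale.
Round 3 — R9, derive deploy_stage.
Round 4 — R2, derive run_integ.
run_integ first appears in round 4.

4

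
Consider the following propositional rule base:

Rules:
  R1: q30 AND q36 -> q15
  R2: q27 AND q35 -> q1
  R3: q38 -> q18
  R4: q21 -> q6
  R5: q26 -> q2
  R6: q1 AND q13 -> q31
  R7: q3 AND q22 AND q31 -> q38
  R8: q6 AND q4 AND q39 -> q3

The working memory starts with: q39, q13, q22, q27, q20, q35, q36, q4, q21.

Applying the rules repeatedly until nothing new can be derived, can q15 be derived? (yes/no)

[1] R2 [q27 AND q35 -> q1]; R4 [q21 -> q6]. ⇒ new: q1, q6.
[2] R6 [q1 AND q13 -> q31]; R8 [q6 AND q4 AND q39 -> q3]. ⇒ new: q31, q3.
[3] R7 [q3 AND q22 AND q31 -> q38]. ⇒ new: q38.
[4] R3 [q38 -> q18]. ⇒ new: q18.
Fixed point reached. q15 is concluded only by R1; R1 needs q30 (never derived).

no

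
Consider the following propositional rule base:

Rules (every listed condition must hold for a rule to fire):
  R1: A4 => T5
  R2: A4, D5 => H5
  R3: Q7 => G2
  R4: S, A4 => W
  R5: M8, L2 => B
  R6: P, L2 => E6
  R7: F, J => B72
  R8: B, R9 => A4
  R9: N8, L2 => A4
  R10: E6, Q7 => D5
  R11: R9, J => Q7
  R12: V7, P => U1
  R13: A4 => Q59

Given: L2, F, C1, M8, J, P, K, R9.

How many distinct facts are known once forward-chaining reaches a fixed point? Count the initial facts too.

Round 1 fires R5, R6, R7, R11, giving B, E6, B72, Q7.
Round 2 fires R3, R8, R10, giving G2, A4, D5.
Round 3 fires R1, R2, R13, giving T5, H5, Q59.
Closure: {A4, B, B72, C1, D5, E6, F, G2, H5, J, K, L2, M8, P, Q59, Q7, R9, T5} — 18 facts.

18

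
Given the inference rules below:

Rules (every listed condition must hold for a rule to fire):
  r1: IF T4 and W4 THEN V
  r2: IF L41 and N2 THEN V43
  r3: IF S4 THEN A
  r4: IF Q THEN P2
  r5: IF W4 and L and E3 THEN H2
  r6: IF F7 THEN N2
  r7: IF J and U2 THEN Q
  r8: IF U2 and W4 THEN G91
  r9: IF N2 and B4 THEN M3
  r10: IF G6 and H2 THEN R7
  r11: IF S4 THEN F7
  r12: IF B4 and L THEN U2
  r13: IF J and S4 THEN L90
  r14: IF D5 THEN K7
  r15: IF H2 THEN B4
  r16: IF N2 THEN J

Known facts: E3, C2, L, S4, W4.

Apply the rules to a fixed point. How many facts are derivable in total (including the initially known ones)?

17

[1] r3 [IF S4 THEN A]; r5 [IF W4 and L and E3 THEN H2]; r11 [IF S4 THEN F7]. ⇒ new: A, H2, F7.
[2] r6 [IF F7 THEN N2]; r15 [IF H2 THEN B4]. ⇒ new: N2, B4.
[3] r9 [IF N2 and B4 THEN M3]; r12 [IF B4 and L THEN U2]; r16 [IF N2 THEN J]. ⇒ new: M3, U2, J.
[4] r7 [IF J and U2 THEN Q]; r8 [IF U2 and W4 THEN G91]; r13 [IF J and S4 THEN L90]. ⇒ new: Q, G91, L90.
[5] r4 [IF Q THEN P2]. ⇒ new: P2.
Closure: {A, B4, C2, E3, F7, G91, H2, J, L, L90, M3, N2, P2, Q, S4, U2, W4} — 17 facts.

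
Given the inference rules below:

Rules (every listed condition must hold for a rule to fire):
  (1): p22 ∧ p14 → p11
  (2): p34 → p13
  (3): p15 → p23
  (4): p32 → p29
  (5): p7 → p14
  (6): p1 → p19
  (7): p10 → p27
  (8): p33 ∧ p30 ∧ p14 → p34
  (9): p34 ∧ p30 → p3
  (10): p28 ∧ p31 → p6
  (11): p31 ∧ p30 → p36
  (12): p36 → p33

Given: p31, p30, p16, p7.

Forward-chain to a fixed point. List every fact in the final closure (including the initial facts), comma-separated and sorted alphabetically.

p13, p14, p16, p3, p30, p31, p33, p34, p36, p7

Round 1: (5) [p7 → p14]; (11) [p31 ∧ p30 → p36]. New: p14, p36.
Round 2: (12) [p36 → p33]. New: p33.
Round 3: (8) [p33 ∧ p30 ∧ p14 → p34]. New: p34.
Round 4: (2) [p34 → p13]; (9) [p34 ∧ p30 → p3]. New: p13, p3.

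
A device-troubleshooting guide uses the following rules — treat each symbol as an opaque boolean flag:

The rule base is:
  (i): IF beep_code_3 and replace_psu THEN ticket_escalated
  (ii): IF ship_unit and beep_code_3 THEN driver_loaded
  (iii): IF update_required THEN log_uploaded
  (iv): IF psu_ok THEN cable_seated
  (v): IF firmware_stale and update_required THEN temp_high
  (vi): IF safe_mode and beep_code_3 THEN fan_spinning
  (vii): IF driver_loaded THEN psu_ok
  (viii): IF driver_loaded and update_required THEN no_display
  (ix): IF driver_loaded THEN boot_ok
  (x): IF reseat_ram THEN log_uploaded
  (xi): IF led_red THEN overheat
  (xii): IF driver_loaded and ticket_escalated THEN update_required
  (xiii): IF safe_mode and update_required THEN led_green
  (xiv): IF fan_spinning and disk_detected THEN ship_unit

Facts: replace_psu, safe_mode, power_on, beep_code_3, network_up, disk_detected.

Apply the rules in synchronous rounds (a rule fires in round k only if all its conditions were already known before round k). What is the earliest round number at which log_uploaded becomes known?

Round 1 fires (i), (vi), giving ticket_escalated, fan_spinning.
Round 2 fires (xiv), giving ship_unit.
Round 3 fires (ii), giving driver_loaded.
Round 4 fires (vii), (ix), (xii), giving psu_ok, boot_ok, update_required.
Round 5 fires (iii), (iv), (viii), (xiii), giving log_uploaded, cable_seated, no_display, led_green.
log_uploaded first appears in round 5.

5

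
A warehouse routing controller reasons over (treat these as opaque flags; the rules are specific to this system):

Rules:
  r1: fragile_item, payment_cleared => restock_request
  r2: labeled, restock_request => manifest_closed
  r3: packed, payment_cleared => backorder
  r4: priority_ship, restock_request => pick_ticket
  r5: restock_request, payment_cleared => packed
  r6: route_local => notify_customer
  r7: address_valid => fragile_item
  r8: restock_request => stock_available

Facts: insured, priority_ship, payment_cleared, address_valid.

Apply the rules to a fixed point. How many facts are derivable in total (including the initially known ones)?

Round 1: r7 [address_valid => fragile_item]. Adds fragile_item.
Round 2: r1 [fragile_item, payment_cleared => restock_request]. Adds restock_request.
Round 3: r4 [priority_ship, restock_request => pick_ticket]; r5 [restock_request, payment_cleared => packed]; r8 [restock_request => stock_available]. Adds pick_ticket, packed, stock_available.
Round 4: r3 [packed, payment_cleared => backorder]. Adds backorder.
Closure: {address_valid, backorder, fragile_item, insured, packed, payment_cleared, pick_ticket, priority_ship, restock_request, stock_available} — 10 facts.

10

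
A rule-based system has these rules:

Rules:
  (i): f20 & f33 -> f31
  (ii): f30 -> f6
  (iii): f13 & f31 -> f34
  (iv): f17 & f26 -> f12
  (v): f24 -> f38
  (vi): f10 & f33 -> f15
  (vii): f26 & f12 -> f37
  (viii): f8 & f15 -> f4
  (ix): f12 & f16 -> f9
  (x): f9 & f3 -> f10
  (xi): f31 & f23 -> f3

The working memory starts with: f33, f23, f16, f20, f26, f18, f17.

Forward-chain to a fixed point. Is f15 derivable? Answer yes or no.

Round 1: (i) [f20 & f33 -> f31]; (iv) [f17 & f26 -> f12]. Adds f31, f12.
Round 2: (vii) [f26 & f12 -> f37]; (ix) [f12 & f16 -> f9]; (xi) [f31 & f23 -> f3]. Adds f37, f9, f3.
Round 3: (x) [f9 & f3 -> f10]. Adds f10.
Round 4: (vi) [f10 & f33 -> f15]. Adds f15.
f15 appears in round 4, so it is derivable.

yes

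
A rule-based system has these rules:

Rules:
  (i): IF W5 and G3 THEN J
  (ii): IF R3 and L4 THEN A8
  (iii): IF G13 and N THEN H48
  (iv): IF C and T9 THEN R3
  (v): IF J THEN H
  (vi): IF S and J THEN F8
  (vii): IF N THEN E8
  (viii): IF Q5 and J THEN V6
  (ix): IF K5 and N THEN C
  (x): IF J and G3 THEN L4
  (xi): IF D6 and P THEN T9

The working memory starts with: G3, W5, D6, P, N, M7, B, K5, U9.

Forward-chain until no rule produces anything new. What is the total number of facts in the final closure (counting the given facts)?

17

Round 1: (i) [IF W5 and G3 THEN J]; (vii) [IF N THEN E8]; (ix) [IF K5 and N THEN C]; (xi) [IF D6 and P THEN T9]. Adds J, E8, C, T9.
Round 2: (iv) [IF C and T9 THEN R3]; (v) [IF J THEN H]; (x) [IF J and G3 THEN L4]. Adds R3, H, L4.
Round 3: (ii) [IF R3 and L4 THEN A8]. Adds A8.
Closure: {A8, B, C, D6, E8, G3, H, J, K5, L4, M7, N, P, R3, T9, U9, W5} — 17 facts.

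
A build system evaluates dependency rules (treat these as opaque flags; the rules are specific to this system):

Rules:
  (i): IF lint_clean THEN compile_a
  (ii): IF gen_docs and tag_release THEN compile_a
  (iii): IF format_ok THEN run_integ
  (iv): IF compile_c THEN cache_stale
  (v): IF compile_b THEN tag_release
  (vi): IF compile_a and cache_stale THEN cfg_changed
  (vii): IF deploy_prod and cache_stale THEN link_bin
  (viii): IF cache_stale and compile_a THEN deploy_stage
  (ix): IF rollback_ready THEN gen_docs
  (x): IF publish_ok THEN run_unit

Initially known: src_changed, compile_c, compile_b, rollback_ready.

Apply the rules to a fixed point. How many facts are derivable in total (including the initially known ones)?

10

Round 1: (iv) [IF compile_c THEN cache_stale]; (v) [IF compile_b THEN tag_release]; (ix) [IF rollback_ready THEN gen_docs]. Adds cache_stale, tag_release, gen_docs.
Round 2: (ii) [IF gen_docs and tag_release THEN compile_a]. Adds compile_a.
Round 3: (vi) [IF compile_a and cache_stale THEN cfg_changed]; (viii) [IF cache_stale and compile_a THEN deploy_stage]. Adds cfg_changed, deploy_stage.
Closure: {cache_stale, cfg_changed, compile_a, compile_b, compile_c, deploy_stage, gen_docs, rollback_ready, src_changed, tag_release} — 10 facts.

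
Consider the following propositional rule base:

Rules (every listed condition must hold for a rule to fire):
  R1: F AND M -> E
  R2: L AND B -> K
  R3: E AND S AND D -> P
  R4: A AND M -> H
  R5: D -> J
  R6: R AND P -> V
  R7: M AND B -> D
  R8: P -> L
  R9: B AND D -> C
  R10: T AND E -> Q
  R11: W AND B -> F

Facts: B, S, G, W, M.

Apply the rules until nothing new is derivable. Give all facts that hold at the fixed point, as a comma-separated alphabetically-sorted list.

B, C, D, E, F, G, J, K, L, M, P, S, W

Round 1: R7 [M AND B -> D]; R11 [W AND B -> F]. Adds D, F.
Round 2: R1 [F AND M -> E]; R5 [D -> J]; R9 [B AND D -> C]. Adds E, J, C.
Round 3: R3 [E AND S AND D -> P]. Adds P.
Round 4: R8 [P -> L]. Adds L.
Round 5: R2 [L AND B -> K]. Adds K.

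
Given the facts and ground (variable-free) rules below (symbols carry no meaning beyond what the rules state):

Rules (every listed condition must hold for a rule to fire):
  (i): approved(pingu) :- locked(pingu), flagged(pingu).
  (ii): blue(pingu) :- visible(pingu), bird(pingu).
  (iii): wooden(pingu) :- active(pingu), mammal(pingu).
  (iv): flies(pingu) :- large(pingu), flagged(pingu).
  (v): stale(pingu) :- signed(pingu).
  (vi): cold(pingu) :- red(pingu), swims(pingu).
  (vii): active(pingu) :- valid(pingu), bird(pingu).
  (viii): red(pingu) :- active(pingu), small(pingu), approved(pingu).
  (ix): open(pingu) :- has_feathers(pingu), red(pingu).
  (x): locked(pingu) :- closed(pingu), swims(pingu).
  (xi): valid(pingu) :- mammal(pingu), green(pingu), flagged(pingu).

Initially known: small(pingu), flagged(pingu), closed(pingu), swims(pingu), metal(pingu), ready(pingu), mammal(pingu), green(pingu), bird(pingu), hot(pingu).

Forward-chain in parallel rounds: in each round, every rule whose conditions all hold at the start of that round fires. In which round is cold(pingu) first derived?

4

Round 1 fires (x), (xi), giving locked(pingu), valid(pingu).
Round 2 fires (i), (vii), giving approved(pingu), active(pingu).
Round 3 fires (iii), (viii), giving wooden(pingu), red(pingu).
Round 4 fires (vi), giving cold(pingu).
cold(pingu) first appears in round 4.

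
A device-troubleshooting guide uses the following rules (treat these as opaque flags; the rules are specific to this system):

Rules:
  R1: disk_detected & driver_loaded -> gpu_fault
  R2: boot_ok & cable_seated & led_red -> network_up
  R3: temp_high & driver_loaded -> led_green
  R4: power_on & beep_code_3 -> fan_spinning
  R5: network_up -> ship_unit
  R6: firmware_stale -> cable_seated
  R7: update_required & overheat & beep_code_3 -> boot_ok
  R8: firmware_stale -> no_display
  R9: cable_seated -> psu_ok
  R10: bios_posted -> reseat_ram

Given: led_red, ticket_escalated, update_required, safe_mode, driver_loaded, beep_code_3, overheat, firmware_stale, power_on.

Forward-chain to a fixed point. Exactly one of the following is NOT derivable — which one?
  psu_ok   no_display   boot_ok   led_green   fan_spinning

[1] R4 [power_on & beep_code_3 -> fan_spinning]; R6 [firmware_stale -> cable_seated]; R7 [update_required & overheat & beep_code_3 -> boot_ok]; R8 [firmware_stale -> no_display]. ⇒ new: fan_spinning, cable_seated, boot_ok, no_display.
[2] R2 [boot_ok & cable_seated & led_red -> network_up]; R9 [cable_seated -> psu_ok]. ⇒ new: network_up, psu_ok.
[3] R5 [network_up -> ship_unit]. ⇒ new: ship_unit.
Derived: psu_ok (round 2), fan_spinning (round 1), no_display (round 1), boot_ok (round 1). led_green never appears in any round.

led_green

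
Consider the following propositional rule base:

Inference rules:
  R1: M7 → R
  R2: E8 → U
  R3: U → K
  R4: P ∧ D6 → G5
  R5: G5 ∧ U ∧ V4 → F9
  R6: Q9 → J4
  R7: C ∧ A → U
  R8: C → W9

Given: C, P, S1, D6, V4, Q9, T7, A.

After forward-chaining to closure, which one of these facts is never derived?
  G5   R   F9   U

R

Round 1: R4 [P ∧ D6 → G5]; R6 [Q9 → J4]; R7 [C ∧ A → U]; R8 [C → W9]. Adds G5, J4, U, W9.
Round 2: R3 [U → K]; R5 [G5 ∧ U ∧ V4 → F9]. Adds K, F9.
Derived: F9 (round 2), G5 (round 1), U (round 1). R never appears in any round.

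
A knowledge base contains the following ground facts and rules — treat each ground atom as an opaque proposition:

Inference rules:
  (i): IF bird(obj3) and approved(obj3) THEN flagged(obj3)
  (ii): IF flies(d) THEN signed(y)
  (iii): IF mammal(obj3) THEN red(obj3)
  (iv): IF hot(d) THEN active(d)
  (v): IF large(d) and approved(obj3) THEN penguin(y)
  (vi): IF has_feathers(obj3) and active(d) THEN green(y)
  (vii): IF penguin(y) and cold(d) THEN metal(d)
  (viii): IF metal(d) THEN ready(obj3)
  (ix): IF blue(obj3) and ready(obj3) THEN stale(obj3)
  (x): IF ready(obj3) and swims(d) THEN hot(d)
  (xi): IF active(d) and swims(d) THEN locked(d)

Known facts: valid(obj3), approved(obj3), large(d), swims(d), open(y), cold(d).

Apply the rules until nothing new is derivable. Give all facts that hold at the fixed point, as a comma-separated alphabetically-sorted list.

active(d), approved(obj3), cold(d), hot(d), large(d), locked(d), metal(d), open(y), penguin(y), ready(obj3), swims(d), valid(obj3)

Round 1 — (v), derive penguin(y).
Round 2 — (vii), derive metal(d).
Round 3 — (viii), derive ready(obj3).
Round 4 — (x), derive hot(d).
Round 5 — (iv), derive active(d).
Round 6 — (xi), derive locked(d).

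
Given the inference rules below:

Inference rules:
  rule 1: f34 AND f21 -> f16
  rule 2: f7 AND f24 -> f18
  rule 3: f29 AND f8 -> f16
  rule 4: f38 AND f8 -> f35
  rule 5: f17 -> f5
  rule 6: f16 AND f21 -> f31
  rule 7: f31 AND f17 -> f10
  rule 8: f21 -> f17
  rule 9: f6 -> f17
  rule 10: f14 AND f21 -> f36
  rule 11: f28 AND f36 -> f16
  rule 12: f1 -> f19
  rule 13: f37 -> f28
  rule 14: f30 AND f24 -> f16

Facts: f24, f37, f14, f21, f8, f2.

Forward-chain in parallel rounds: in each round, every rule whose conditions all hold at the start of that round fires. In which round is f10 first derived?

4

Round 1: rule 8 [f21 -> f17]; rule 10 [f14 AND f21 -> f36]; rule 13 [f37 -> f28]. Adds f17, f36, f28.
Round 2: rule 5 [f17 -> f5]; rule 11 [f28 AND f36 -> f16]. Adds f5, f16.
Round 3: rule 6 [f16 AND f21 -> f31]. Adds f31.
Round 4: rule 7 [f31 AND f17 -> f10]. Adds f10.
f10 first appears in round 4.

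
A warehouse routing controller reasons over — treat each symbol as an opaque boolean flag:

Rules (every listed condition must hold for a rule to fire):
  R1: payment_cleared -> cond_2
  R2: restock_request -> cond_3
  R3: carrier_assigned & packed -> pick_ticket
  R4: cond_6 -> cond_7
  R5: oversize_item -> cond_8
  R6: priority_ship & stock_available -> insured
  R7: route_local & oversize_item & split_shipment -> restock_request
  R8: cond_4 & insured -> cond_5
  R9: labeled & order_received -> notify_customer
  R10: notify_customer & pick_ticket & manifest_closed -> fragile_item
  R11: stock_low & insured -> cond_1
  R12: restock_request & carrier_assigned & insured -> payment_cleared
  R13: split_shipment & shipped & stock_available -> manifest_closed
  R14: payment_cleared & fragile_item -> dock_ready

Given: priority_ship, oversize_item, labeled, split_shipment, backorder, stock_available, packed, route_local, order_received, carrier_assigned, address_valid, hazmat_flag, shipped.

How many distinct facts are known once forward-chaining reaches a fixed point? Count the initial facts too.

24

Round 1: R3 [carrier_assigned & packed -> pick_ticket]; R5 [oversize_item -> cond_8]; R6 [priority_ship & stock_available -> insured]; R7 [route_local & oversize_item & split_shipment -> restock_request]; R9 [labeled & order_received -> notify_customer]; R13 [split_shipment & shipped & stock_available -> manifest_closed]. New: pick_ticket, cond_8, insured, restock_request, notify_customer, manifest_closed.
Round 2: R2 [restock_request -> cond_3]; R10 [notify_customer & pick_ticket & manifest_closed -> fragile_item]; R12 [restock_request & carrier_assigned & insured -> payment_cleared]. New: cond_3, fragile_item, payment_cleared.
Round 3: R1 [payment_cleared -> cond_2]; R14 [payment_cleared & fragile_item -> dock_ready]. New: cond_2, dock_ready.
Closure: {address_valid, backorder, carrier_assigned, cond_2, cond_3, cond_8, dock_ready, fragile_item, hazmat_flag, insured, labeled, manifest_closed, notify_customer, order_received, oversize_item, packed, payment_cleared, pick_ticket, priority_ship, restock_request, route_local, shipped, split_shipment, stock_available} — 24 facts.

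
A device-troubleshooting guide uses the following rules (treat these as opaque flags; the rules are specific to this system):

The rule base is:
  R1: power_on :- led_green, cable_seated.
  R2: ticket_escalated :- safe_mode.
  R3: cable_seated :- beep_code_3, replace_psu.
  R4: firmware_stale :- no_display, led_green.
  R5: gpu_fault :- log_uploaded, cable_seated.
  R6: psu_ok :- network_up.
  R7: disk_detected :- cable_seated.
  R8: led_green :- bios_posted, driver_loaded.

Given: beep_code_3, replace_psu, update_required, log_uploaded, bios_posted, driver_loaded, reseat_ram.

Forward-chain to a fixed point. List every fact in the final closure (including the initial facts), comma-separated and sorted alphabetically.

beep_code_3, bios_posted, cable_seated, disk_detected, driver_loaded, gpu_fault, led_green, log_uploaded, power_on, replace_psu, reseat_ram, update_required

Round 1 fires R3, R8, giving cable_seated, led_green.
Round 2 fires R1, R5, R7, giving power_on, gpu_fault, disk_detected.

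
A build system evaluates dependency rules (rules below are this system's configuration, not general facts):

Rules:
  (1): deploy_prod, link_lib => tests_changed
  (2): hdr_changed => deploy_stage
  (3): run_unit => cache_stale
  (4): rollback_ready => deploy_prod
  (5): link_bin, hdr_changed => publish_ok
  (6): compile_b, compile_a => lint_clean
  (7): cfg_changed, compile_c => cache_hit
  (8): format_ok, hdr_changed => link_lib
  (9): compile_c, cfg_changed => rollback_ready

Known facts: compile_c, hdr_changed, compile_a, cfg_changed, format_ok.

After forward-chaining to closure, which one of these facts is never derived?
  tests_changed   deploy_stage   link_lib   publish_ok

Round 1: (2) [hdr_changed => deploy_stage]; (7) [cfg_changed, compile_c => cache_hit]; (8) [format_ok, hdr_changed => link_lib]; (9) [compile_c, cfg_changed => rollback_ready]. Adds deploy_stage, cache_hit, link_lib, rollback_ready.
Round 2: (4) [rollback_ready => deploy_prod]. Adds deploy_prod.
Round 3: (1) [deploy_prod, link_lib => tests_changed]. Adds tests_changed.
Derived: tests_changed (round 3), link_lib (round 1), deploy_stage (round 1). publish_ok never appears in any round.

publish_ok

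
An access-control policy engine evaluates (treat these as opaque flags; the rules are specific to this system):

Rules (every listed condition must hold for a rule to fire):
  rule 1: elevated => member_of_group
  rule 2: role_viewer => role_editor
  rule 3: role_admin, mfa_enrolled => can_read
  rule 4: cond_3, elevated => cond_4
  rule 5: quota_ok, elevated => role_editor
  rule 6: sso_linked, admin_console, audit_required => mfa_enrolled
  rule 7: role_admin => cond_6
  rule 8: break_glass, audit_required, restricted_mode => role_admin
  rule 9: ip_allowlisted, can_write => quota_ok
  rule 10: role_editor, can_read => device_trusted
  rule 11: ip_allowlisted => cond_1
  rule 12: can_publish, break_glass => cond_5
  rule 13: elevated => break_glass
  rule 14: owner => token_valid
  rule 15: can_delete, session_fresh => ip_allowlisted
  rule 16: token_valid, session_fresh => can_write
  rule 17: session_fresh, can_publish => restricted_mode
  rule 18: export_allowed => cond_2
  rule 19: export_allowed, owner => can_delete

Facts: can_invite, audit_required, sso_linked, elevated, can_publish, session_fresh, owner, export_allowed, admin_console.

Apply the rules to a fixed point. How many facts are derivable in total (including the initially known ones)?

Round 1 — rule 1, rule 6, rule 13, rule 14, rule 17, rule 18, rule 19, derive member_of_group, mfa_enrolled, break_glass, token_valid, restricted_mode, cond_2, can_delete.
Round 2 — rule 8, rule 12, rule 15, rule 16, derive role_admin, cond_5, ip_allowlisted, can_write.
Round 3 — rule 3, rule 7, rule 9, rule 11, derive can_read, cond_6, quota_ok, cond_1.
Round 4 — rule 5, derive role_editor.
Round 5 — rule 10, derive device_trusted.
Closure: {admin_console, audit_required, break_glass, can_delete, can_invite, can_publish, can_read, can_write, cond_1, cond_2, cond_5, cond_6, device_trusted, elevated, export_allowed, ip_allowlisted, member_of_group, mfa_enrolled, owner, quota_ok, restricted_mode, role_admin, role_editor, session_fresh, sso_linked, token_valid} — 26 facts.

26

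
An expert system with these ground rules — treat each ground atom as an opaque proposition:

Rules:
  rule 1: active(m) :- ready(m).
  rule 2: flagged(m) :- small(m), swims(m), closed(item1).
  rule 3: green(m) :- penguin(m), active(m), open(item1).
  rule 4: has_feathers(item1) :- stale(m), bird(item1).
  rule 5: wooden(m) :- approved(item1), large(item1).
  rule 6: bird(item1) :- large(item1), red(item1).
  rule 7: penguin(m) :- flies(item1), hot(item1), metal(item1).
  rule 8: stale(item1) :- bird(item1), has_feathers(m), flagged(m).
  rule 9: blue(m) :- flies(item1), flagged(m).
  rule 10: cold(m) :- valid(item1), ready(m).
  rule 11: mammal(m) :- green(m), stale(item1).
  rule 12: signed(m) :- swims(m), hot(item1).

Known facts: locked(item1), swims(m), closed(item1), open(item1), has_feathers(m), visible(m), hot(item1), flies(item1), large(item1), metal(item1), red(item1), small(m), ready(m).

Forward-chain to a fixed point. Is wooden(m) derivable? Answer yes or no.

Round 1 — rule 1, rule 2, rule 6, rule 7, rule 12, derive active(m), flagged(m), bird(item1), penguin(m), signed(m).
Round 2 — rule 3, rule 8, rule 9, derive green(m), stale(item1), blue(m).
Round 3 — rule 11, derive mammal(m).
Fixed point reached. wooden(m) is concluded only by rule 5; rule 5 needs approved(item1) (never derived).

no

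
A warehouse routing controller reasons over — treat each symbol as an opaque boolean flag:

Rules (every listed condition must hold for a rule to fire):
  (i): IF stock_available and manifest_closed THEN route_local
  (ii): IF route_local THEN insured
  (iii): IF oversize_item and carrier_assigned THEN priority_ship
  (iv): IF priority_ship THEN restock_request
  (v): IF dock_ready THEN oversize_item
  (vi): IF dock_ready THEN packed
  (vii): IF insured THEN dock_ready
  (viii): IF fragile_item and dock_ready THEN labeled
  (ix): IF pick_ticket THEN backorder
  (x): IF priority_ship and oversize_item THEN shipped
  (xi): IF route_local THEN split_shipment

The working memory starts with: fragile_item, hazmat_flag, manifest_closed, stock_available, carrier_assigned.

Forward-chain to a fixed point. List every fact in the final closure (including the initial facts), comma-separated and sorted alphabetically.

Round 1 — (i), derive route_local.
Round 2 — (ii), (xi), derive insured, split_shipment.
Round 3 — (vii), derive dock_ready.
Round 4 — (v), (vi), (viii), derive oversize_item, packed, labeled.
Round 5 — (iii), derive priority_ship.
Round 6 — (iv), (x), derive restock_request, shipped.

carrier_assigned, dock_ready, fragile_item, hazmat_flag, insured, labeled, manifest_closed, oversize_item, packed, priority_ship, restock_request, route_local, shipped, split_shipment, stock_available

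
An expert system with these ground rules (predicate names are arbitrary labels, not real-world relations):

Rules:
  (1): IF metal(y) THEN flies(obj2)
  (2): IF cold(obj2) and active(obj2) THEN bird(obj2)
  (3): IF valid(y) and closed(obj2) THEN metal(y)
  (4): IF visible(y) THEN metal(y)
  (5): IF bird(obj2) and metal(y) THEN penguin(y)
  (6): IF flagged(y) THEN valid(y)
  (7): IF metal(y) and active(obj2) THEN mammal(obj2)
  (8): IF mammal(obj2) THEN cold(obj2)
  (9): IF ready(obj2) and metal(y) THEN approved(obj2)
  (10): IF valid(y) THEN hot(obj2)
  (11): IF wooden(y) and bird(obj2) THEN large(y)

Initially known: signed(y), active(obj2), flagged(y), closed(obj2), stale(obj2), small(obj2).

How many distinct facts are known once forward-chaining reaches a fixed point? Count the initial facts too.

[1] (6) [IF flagged(y) THEN valid(y)]. ⇒ new: valid(y).
[2] (3) [IF valid(y) and closed(obj2) THEN metal(y)]; (10) [IF valid(y) THEN hot(obj2)]. ⇒ new: metal(y), hot(obj2).
[3] (1) [IF metal(y) THEN flies(obj2)]; (7) [IF metal(y) and active(obj2) THEN mammal(obj2)]. ⇒ new: flies(obj2), mammal(obj2).
[4] (8) [IF mammal(obj2) THEN cold(obj2)]. ⇒ new: cold(obj2).
[5] (2) [IF cold(obj2) and active(obj2) THEN bird(obj2)]. ⇒ new: bird(obj2).
[6] (5) [IF bird(obj2) and metal(y) THEN penguin(y)]. ⇒ new: penguin(y).
Closure: {active(obj2), bird(obj2), closed(obj2), cold(obj2), flagged(y), flies(obj2), hot(obj2), mammal(obj2), metal(y), penguin(y), signed(y), small(obj2), stale(obj2), valid(y)} — 14 facts.

14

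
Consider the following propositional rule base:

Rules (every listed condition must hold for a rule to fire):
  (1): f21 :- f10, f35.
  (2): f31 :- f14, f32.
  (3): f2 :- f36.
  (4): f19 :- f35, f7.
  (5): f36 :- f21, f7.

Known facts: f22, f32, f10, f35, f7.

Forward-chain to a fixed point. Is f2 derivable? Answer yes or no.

yes

Round 1: (1) [f21 :- f10, f35.]; (4) [f19 :- f35, f7.]. New: f21, f19.
Round 2: (5) [f36 :- f21, f7.]. New: f36.
Round 3: (3) [f2 :- f36.]. New: f2.
f2 appears in round 3, so it is derivable.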